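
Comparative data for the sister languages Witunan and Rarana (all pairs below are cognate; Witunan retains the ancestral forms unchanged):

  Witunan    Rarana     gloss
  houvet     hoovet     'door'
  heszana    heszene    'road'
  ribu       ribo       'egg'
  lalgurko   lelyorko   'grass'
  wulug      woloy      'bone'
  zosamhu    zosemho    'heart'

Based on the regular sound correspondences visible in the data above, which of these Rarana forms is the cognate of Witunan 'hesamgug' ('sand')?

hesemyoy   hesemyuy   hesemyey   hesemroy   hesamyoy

hesemyoy

zosamhu ~ zosemho — Witunan a corresponds to Rarana e after a consonant, before a nasal.
lalgurko ~ lelyorko — Witunan g corresponds to Rarana y after a consonant, before a back vowel.
wulug ~ woloy — Witunan u corresponds to Rarana o after a consonant, before a consonant other than r, m, n, p, b, f, v.
wulug ~ woloy — Witunan g corresponds to Rarana y word-finally.
Applying these to Witunan 'hesamgug':
  hesamgug → hesemgug   (a→e after a consonant, before a nasal)
  hesemgug → hesemyug   (g→y after a consonant, before a back vowel)
  hesemyug → hesemyog   (u→o after a consonant, before a consonant other than r, m, n, p, b, f, v)
  hesemyog → hesemyoy   (g→y word-finally)
So the Rarana cognate is 'hesemyoy'.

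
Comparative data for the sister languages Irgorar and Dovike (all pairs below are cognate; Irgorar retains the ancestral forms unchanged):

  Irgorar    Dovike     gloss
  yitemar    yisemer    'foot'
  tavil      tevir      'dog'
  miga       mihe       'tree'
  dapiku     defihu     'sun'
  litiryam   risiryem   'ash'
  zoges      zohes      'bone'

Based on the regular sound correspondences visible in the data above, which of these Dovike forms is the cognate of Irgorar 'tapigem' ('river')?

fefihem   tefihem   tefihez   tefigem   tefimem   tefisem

tefihem

dapiku ~ defihu — Irgorar a corresponds to Dovike e after a consonant, before a labial obstruent.
dapiku ~ defihu — Irgorar p corresponds to Dovike f between vowels (before a front vowel).
zoges ~ zohes — Irgorar g corresponds to Dovike h between vowels (before a front vowel).
Applying these to Irgorar 'tapigem':
  tapigem → tepigem   (a→e after a consonant, before a labial obstruent)
  tepigem → tefigem   (p→f between vowels (before a front vowel))
  tefigem → tefihem   (g→h between vowels (before a front vowel))
So the Dovike cognate is 'tefihem'.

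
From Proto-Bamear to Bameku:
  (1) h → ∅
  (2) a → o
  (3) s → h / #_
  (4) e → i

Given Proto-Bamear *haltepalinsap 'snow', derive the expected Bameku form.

Bameku: *haltepalinsap
  haltepalinsap → altepalinsap   [h-loss]
  altepalinsap → oltepolinsop   [vowel merger]
  oltepolinsop (rule 3 does not apply)
  oltepolinsop → oltipolinsop   [vowel merger]
  giving Bameku oltipolinsop.

oltipolinsop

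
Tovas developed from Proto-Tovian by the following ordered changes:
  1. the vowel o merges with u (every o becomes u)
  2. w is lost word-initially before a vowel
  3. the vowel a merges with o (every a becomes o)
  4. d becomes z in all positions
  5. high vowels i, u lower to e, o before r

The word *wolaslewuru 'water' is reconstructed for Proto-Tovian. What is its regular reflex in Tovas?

ulosleworu

Tovas: *wolaslewuru
  wolaslewuru → wulaslewuru   [vowel merger]
  wulaslewuru → ulaslewuru   [glide loss]
  ulaslewuru → uloslewuru   [vowel merger]
  uloslewuru (rule 4 does not apply)
  uloslewuru → ulosleworu   [pre-rhotic lowering]
  giving Tovas ulosleworu.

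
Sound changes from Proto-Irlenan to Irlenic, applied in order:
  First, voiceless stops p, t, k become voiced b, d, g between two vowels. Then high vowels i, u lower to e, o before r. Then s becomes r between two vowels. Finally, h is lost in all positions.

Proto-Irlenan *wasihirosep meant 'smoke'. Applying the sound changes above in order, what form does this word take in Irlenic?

Irlenic: *wasihirosep > wasiherosep > wariherorep > warierorep  (by pre-rhotic lowering, rhotacism, h-loss)

warierorep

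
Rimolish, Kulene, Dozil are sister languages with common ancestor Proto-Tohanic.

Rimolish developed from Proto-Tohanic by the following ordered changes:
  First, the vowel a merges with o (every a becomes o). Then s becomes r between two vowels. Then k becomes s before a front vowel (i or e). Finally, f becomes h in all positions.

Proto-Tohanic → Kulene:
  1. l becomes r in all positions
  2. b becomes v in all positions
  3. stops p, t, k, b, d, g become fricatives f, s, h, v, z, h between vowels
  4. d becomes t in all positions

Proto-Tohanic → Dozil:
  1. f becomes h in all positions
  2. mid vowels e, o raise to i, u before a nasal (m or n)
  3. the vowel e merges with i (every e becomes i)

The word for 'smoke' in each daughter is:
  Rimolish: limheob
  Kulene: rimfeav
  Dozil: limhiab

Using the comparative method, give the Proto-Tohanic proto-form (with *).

Position 7: Rimolish has b, Kulene has v, Dozil has b. Rimolish preserves b here (none of its changes turn any other segment into b), so the proto-segment is *b.
Position 6: Rimolish has o, Kulene has a, Dozil has a. Kulene preserves a here (none of its changes turn any other segment into a), so the proto-segment is *a.
Verify the candidate proto-form against each daughter:
Rimolish: *limfeab > limfeob > limheob  (by vowel merger, unconditioned shift)
Kulene: start from *limfeab.
  rule 1 (unconditioned shift): limfeab → rimfeab
  rule 2 (unconditioned shift): rimfeab → rimfeav
  rule 3: no change — rimfeav
  rule 4: no change — rimfeav
  ⇒ Kulene rimfeav
Dozil: start from *limfeab.
  rule 1 (unconditioned shift): limfeab → limheab
  rule 2: no change — limheab
  rule 3 (vowel merger): limheab → limhiab
  ⇒ Dozil limhiab
Only *limfeab yields all of Rimolish limheob, Kulene rimfeav, Dozil limhiab.

*limfeab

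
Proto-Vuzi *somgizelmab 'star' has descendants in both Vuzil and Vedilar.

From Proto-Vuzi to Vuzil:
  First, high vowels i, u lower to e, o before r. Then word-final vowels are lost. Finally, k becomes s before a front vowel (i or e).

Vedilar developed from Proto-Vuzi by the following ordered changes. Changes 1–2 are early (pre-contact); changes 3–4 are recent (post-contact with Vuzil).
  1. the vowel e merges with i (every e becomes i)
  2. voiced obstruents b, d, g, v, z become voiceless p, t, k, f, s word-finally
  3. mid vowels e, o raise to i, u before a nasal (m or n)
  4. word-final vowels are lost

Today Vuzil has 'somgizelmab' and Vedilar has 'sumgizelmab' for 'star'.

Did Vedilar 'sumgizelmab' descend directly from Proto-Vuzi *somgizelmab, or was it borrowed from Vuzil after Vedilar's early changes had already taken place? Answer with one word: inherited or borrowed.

If inherited, *somgizelmab would pass through all of Vedilar's changes:
Vedilar: start from *somgizelmab.
  rule 1 (vowel merger): somgizelmab → somgizilmab
  rule 2 (final devoicing): somgizilmab → somgizilmap
  rule 3 (pre-nasal raising): somgizilmap → sumgizilmap
  rule 4: no change — sumgizilmap
  ⇒ Vedilar sumgizilmap
If borrowed from Vuzil 'somgizelmab' after the early changes, it would undergo only the recent ones:
  rule 3 (pre-nasal raising): somgizelmab → sumgizelmab
  rule 4 (apocope): no change (sumgizelmab)
  ⇒ as a loan: sumgizelmab
Vedilar 'sumgizelmab' matches the loan outcome 'sumgizelmab', not the inherited 'sumgizilmap' — it skipped the early Vedilar changes, so it was borrowed from Vuzil.

borrowed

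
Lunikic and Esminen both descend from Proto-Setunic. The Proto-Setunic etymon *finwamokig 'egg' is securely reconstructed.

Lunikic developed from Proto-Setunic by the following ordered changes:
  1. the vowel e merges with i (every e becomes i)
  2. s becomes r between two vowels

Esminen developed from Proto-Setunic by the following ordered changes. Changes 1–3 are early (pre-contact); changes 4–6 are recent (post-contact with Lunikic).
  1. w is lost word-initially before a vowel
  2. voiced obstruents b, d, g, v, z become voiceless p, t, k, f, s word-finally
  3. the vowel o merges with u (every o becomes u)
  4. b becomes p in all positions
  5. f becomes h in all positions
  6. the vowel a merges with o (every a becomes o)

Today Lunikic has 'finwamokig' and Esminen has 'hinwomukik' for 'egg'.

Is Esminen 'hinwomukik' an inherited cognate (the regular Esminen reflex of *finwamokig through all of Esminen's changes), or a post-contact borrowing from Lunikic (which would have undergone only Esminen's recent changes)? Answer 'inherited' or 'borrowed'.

inherited

If inherited, *finwamokig would pass through all of Esminen's changes:
Esminen: *finwamokig
  finwamokig (rule 1 does not apply)
  finwamokig → finwamokik   [final devoicing]
  finwamokik → finwamukik   [vowel merger]
  finwamukik (rule 4 does not apply)
  finwamukik → hinwamukik   [unconditioned shift]
  hinwamukik → hinwomukik   [vowel merger]
  giving Esminen hinwomukik.
If borrowed from Lunikic 'finwamokig' after the early changes, it would undergo only the recent ones:
  rule 4 (unconditioned shift): no change (finwamokig)
  rule 5 (unconditioned shift): finwamokig → hinwamokig
  rule 6 (vowel merger): hinwamokig → hinwomokig
  ⇒ as a loan: hinwomokig
Esminen 'hinwomukik' matches the inherited outcome exactly, so it is an inherited cognate, not a loan.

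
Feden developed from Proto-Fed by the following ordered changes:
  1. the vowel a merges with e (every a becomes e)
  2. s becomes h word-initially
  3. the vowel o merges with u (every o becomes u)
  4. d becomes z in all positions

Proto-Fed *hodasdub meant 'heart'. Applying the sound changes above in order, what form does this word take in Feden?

huzeszub

Feden: *hodasdub
  hodasdub → hodesdub   [vowel merger]
  hodesdub (rule 2 does not apply)
  hodesdub → hudesdub   [vowel merger]
  hudesdub → huzeszub   [unconditioned shift]
  giving Feden huzeszub.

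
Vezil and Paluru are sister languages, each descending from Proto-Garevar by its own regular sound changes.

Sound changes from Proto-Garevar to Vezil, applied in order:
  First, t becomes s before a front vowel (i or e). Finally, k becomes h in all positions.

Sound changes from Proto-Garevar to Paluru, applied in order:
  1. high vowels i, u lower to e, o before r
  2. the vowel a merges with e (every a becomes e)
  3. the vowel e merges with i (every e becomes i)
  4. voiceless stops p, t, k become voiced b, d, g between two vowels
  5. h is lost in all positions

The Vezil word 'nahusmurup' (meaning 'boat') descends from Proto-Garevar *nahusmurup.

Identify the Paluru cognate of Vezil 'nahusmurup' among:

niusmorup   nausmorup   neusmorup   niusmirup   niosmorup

niusmorup

Paluru: start from *nahusmurup.
  rule 1 (pre-rhotic lowering): nahusmurup → nahusmorup
  rule 2 (vowel merger): nahusmorup → nehusmorup
  rule 3 (vowel merger): nehusmorup → nihusmorup
  rule 4: no change — nihusmorup
  rule 5 (h-loss): nihusmorup → niusmorup
  ⇒ Paluru niusmorup
Only 'niusmorup' matches the regular Paluru development of *nahusmurup.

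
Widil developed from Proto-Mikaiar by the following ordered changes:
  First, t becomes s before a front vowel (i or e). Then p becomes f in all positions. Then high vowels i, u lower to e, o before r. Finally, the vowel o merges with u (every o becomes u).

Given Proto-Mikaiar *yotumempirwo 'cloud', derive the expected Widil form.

yutumemferwu

Widil: *yotumempirwo > yotumemfirwo > yotumemferwo > yutumemferwu  (by unconditioned shift, pre-rhotic lowering, vowel merger)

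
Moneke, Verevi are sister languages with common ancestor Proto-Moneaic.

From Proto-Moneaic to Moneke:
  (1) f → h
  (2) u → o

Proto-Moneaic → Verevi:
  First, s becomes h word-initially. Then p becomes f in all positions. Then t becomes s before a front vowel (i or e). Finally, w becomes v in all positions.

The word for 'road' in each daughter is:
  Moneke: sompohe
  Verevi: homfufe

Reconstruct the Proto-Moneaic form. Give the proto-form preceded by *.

*sompufe

Position 5: Moneke has o, Verevi has u. Verevi preserves u here (none of its changes turn any other segment into u), so the proto-segment is *u.
Position 1: Moneke has s, Verevi has h. Moneke preserves s here (none of its changes turn any other segment into s), so the proto-segment is *s.
Position 4: Moneke has p, Verevi has f. Moneke preserves p here (none of its changes turn any other segment into p), so the proto-segment is *p.
This points to *sompufe. Verify forward in each daughter:
Moneke: start from *sompufe.
  rule 1 (unconditioned shift): sompufe → sompuhe
  rule 2 (vowel merger): sompuhe → sompohe
  ⇒ Moneke sompohe
Verevi: *sompufe
  sompufe → hompufe   [debuccalisation]
  hompufe → homfufe   [unconditioned shift]
  homfufe (rule 3 does not apply)
  homfufe (rule 4 does not apply)
  giving Verevi homfufe.
*sompufe is the unique common source.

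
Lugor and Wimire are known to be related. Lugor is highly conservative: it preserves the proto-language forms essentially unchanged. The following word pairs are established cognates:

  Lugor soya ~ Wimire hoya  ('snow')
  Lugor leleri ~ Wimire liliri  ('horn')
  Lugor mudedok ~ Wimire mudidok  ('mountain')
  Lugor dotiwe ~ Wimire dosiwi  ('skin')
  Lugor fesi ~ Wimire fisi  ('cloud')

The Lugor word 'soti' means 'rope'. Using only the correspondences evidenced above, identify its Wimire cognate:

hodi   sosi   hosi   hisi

hosi

soya ~ hoya — Lugor s corresponds to Wimire h word-initially before a back vowel.
dotiwe ~ dosiwi — Lugor t corresponds to Wimire s between vowels (before a front vowel).
Applying these to Lugor 'soti':
  soti → hoti   (s→h word-initially before a back vowel)
  hoti → hosi   (t→s between vowels (before a front vowel))
So the Wimire cognate is 'hosi'.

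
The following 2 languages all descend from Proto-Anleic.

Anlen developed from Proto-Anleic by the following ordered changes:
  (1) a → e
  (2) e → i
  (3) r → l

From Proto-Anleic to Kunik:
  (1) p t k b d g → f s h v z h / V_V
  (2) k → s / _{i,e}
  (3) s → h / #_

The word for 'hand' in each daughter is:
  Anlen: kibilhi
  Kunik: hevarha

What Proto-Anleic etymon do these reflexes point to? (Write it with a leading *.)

*kebarha

Position 5: Anlen has l, Kunik has r. Kunik preserves r here (none of its changes turn any other segment into r), so the proto-segment is *r.
Position 7: Anlen has i, Kunik has a. Kunik preserves a here (none of its changes turn any other segment into a), so the proto-segment is *a.
Continuing position by position gives *kebarha; check it forward:
Anlen: *kebarha
  kebarha → keberhe   [vowel merger]
  keberhe → kibirhi   [vowel merger]
  kibirhi → kibilhi   [unconditioned shift]
  giving Anlen kibilhi.
Kunik: *kebarha
  kebarha → kevarha   [intervocalic lenition]
  kevarha → sevarha   [palatalisation]
  sevarha → hevarha   [debuccalisation]
  giving Kunik hevarha.
*kebarha is the unique common source.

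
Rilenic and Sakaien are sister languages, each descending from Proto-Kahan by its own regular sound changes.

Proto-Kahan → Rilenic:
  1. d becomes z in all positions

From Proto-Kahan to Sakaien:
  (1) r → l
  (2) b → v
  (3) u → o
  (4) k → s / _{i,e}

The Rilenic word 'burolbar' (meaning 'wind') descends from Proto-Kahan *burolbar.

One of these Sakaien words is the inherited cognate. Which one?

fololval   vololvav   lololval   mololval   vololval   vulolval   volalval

vololval

Sakaien: start from *burolbar.
  rule 1 (unconditioned shift): burolbar → bulolbal
  rule 2 (unconditioned shift): bulolbal → vulolval
  rule 3 (vowel merger): vulolval → vololval
  rule 4: no change — vololval
  ⇒ Sakaien vololval
The other candidates each miss or misapply at least one Sakaien change.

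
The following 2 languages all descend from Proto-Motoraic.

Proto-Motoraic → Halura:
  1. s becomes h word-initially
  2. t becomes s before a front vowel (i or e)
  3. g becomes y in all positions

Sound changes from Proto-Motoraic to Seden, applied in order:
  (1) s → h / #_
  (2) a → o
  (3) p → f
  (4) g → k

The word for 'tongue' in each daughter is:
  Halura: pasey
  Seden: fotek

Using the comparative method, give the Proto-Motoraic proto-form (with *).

Position 5: Halura has y, Seden has k. Taking the neighbouring segments as reconstructed: Halura y could go back to *g or *y; Seden k could go back to *k or *g — the one source consistent with every daughter is *g.
Position 3: Halura has s, Seden has t. Seden preserves t here (none of its changes turn any other segment into t), so the proto-segment is *t.
Continuing position by position gives *pateg; check it forward:
Halura: *pateg
  pateg (rule 1 does not apply)
  pateg → paseg   [palatalisation]
  paseg → pasey   [unconditioned shift]
  giving Halura pasey.
Seden: start from *pateg.
  rule 1: no change — pateg
  rule 2 (vowel merger): pateg → poteg
  rule 3 (unconditioned shift): poteg → foteg
  rule 4 (unconditioned shift): foteg → fotek
  ⇒ Seden fotek
No other proto-form is consistent with every reflex, so the reconstruction is *pateg.

*pateg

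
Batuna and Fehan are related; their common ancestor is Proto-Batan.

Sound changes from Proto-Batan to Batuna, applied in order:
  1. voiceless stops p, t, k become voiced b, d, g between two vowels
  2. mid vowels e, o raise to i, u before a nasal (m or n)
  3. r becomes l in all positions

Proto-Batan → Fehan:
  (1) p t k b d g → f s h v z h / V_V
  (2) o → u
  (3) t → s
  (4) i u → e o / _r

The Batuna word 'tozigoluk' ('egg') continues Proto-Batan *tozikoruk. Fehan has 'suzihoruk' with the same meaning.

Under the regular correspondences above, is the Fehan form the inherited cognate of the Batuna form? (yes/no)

yes

Derive the expected Fehan reflex of *tozikoruk:
Fehan: start from *tozikoruk.
  rule 1 (intervocalic lenition): tozikoruk → tozihoruk
  rule 2 (vowel merger): tozihoruk → tuzihuruk
  rule 3 (unconditioned shift): tuzihuruk → suzihuruk
  rule 4 (pre-rhotic lowering): suzihuruk → suzihoruk
  ⇒ Fehan suzihoruk
Fehan 'suzihoruk' matches the regular reflex exactly, so the pair is cognate.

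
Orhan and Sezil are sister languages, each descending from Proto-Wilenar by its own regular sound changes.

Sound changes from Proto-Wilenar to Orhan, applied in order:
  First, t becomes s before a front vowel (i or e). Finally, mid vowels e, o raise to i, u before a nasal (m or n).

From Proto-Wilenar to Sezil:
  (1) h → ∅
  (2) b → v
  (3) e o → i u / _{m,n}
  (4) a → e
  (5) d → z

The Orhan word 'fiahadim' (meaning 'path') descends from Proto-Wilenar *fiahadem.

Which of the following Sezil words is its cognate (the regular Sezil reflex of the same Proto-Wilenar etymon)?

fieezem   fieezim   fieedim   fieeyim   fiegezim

fieezim

Sezil: start from *fiahadem.
  rule 1 (h-loss): fiahadem → fiaadem
  rule 2: no change — fiaadem
  rule 3 (pre-nasal raising): fiaadem → fiaadim
  rule 4 (vowel merger): fiaadim → fieedim
  rule 5 (unconditioned shift): fieedim → fieezim
  ⇒ Sezil fieezim
Among the options, 'fieezim' alone shows every Sezil change applied in order.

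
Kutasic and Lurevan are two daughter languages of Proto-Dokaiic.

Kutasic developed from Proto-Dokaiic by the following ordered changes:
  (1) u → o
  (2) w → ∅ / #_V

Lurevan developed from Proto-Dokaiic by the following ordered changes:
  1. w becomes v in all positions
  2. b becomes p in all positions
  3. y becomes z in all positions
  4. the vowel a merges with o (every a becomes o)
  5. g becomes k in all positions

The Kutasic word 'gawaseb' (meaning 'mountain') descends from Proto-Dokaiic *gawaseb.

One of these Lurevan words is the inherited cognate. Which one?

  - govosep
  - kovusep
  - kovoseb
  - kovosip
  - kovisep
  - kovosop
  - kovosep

Lurevan: *gawaseb
  gawaseb → gavaseb   [unconditioned shift]
  gavaseb → gavasep   [unconditioned shift]
  gavasep (rule 3 does not apply)
  gavasep → govosep   [vowel merger]
  govosep → kovosep   [unconditioned shift]
  giving Lurevan kovosep.
Among the options, 'kovosep' alone shows every Lurevan change applied in order.

kovosep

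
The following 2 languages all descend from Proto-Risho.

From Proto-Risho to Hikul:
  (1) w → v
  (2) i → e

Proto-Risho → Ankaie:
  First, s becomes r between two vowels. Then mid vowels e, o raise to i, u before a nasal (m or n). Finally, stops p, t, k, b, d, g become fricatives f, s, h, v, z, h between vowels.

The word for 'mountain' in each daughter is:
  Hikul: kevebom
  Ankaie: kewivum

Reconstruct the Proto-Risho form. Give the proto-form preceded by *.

Position 3: Hikul has v, Ankaie has w. Ankaie preserves w here (none of its changes turn any other segment into w), so the proto-segment is *w.
Position 4: Hikul has e, Ankaie has i. Taking the neighbouring segments as reconstructed: Hikul e could go back to *e or *i; Ankaie i can only go back to *i — the one source consistent with every daughter is *i.
Continuing position by position gives *kewibom; check it forward:
Hikul: start from *kewibom.
  rule 1 (unconditioned shift): kewibom → kevibom
  rule 2 (vowel merger): kevibom → kevebom
  ⇒ Hikul kevebom
Ankaie: *kewibom > kewibum > kewivum  (by pre-nasal raising, intervocalic lenition)
Only *kewibom yields all of Hikul kevebom, Ankaie kewivum.

*kewibom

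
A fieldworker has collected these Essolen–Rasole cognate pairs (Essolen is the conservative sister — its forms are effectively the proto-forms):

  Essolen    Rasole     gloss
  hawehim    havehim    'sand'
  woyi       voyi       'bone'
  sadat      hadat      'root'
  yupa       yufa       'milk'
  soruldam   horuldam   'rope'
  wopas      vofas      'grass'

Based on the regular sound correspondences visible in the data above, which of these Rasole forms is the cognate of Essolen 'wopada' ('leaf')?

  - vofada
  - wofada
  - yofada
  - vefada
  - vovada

vofada

woyi ~ voyi, wopas ~ vofas — Essolen w corresponds to Rasole v word-initially before a back vowel.
yupa ~ yufa, wopas ~ vofas — Essolen p corresponds to Rasole f between vowels (before a back vowel).
Applying these to Essolen 'wopada':
  wopada → vopada   (w→v word-initially before a back vowel)
  vopada → vofada   (p→f between vowels (before a back vowel))
So the Rasole cognate is 'vofada'.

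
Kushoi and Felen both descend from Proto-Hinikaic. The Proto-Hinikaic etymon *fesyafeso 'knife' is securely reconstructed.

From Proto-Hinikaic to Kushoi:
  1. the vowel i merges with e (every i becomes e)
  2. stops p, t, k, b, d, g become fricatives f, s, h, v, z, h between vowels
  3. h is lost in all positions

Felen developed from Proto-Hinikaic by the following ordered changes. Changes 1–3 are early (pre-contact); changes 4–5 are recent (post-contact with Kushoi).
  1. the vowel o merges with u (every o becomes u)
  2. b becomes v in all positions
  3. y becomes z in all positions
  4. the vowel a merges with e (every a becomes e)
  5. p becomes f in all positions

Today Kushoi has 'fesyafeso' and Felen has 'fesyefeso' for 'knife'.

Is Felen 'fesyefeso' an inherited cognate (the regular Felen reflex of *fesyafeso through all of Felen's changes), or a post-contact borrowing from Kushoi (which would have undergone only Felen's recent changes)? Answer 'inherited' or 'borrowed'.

borrowed

If inherited, *fesyafeso would pass through all of Felen's changes:
Felen: *fesyafeso
  fesyafeso → fesyafesu   [vowel merger]
  fesyafesu (rule 2 does not apply)
  fesyafesu → feszafesu   [unconditioned shift]
  feszafesu → feszefesu   [vowel merger]
  feszefesu (rule 5 does not apply)
  giving Felen feszefesu.
If borrowed from Kushoi 'fesyafeso' after the early changes, it would undergo only the recent ones:
  rule 4 (vowel merger): fesyafeso → fesyefeso
  rule 5 (unconditioned shift): no change (fesyefeso)
  ⇒ as a loan: fesyefeso
Felen 'fesyefeso' matches the loan outcome 'fesyefeso', not the inherited 'feszefesu' — it skipped the early Felen changes, so it was borrowed from Kushoi.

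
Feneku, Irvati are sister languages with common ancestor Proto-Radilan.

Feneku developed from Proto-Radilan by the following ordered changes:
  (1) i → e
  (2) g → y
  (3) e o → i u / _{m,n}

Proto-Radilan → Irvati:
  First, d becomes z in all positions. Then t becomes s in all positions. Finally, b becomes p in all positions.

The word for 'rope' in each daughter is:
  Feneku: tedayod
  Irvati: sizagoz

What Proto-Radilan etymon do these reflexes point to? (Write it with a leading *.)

*tidagod

Position 2: Feneku has e, Irvati has i. Irvati preserves i here (none of its changes turn any other segment into i), so the proto-segment is *i.
Position 7: Feneku has d, Irvati has z. Feneku preserves d here (none of its changes turn any other segment into d), so the proto-segment is *d.
This points to *tidagod. Verify forward in each daughter:
Feneku: *tidagod > tedagod > tedayod  (by vowel merger, unconditioned shift)
Irvati: *tidagod > tizagoz > sizagoz  (by unconditioned shift, unconditioned shift)
*tidagod is the unique common source.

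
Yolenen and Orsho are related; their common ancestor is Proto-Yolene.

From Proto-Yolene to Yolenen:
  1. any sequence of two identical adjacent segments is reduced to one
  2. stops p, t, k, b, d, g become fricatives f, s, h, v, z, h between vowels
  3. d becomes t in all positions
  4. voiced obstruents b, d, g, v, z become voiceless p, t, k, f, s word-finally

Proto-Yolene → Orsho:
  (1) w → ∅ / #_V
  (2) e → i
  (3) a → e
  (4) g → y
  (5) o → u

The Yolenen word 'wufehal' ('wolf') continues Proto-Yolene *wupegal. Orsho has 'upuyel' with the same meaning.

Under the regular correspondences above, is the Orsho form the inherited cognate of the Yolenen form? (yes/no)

Derive the expected Orsho reflex of *wupegal:
Orsho: *wupegal > upegal > upigal > upigel > upiyel  (by glide loss, vowel merger, vowel merger, unconditioned shift)
The regular Orsho reflex would be 'upiyel', but the attested form is 'upuyel'. The correspondence is irregular, so they are not cognates (the Orsho form has a different source).

no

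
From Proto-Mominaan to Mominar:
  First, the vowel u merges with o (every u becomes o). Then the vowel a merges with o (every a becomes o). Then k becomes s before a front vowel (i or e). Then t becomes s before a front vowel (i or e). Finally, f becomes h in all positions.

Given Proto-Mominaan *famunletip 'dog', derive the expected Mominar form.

homonlesip

Mominar: *famunletip > famonletip > fomonletip > fomonlesip > homonlesip  (by vowel merger, vowel merger, palatalisation, unconditioned shift)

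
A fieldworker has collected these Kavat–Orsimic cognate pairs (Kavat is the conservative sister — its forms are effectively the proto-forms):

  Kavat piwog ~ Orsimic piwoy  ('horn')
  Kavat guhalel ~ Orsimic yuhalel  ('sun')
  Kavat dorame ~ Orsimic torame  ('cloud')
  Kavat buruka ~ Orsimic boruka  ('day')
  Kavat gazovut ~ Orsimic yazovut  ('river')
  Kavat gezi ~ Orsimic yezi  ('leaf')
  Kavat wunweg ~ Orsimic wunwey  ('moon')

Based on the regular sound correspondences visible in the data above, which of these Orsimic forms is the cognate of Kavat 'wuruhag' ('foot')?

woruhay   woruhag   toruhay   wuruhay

buruka ~ boruka — Kavat u corresponds to Orsimic o after a consonant, before r.
piwog ~ piwoy, wunweg ~ wunwey — Kavat g corresponds to Orsimic y word-finally.
Applying these to Kavat 'wuruhag':
  wuruhag → woruhag   (u→o after a consonant, before r)
  woruhag → woruhay   (g→y word-finally)
So the Orsimic cognate is 'woruhay'.

woruhay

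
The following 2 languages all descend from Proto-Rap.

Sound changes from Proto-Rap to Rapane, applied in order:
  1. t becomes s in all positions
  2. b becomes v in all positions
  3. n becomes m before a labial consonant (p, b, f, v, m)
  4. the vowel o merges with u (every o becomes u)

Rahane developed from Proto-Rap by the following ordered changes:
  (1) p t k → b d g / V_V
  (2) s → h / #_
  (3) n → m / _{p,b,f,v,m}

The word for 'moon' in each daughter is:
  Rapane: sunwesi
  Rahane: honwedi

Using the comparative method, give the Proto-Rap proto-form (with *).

Position 2: Rapane has u, Rahane has o. Rahane preserves o here (none of its changes turn any other segment into o), so the proto-segment is *o.
Position 6: Rapane has s, Rahane has d. Taking the neighbouring segments as reconstructed: Rapane s could go back to *t or *s; Rahane d could go back to *t or *d — the one source consistent with every daughter is *t.
This points to *sonweti. Verify forward in each daughter:
Rapane: *sonweti > sonwesi > sunwesi  (by unconditioned shift, vowel merger)
Rahane: *sonweti > sonwedi > honwedi  (by intervocalic voicing, debuccalisation)
*sonweti is the unique common source.

*sonweti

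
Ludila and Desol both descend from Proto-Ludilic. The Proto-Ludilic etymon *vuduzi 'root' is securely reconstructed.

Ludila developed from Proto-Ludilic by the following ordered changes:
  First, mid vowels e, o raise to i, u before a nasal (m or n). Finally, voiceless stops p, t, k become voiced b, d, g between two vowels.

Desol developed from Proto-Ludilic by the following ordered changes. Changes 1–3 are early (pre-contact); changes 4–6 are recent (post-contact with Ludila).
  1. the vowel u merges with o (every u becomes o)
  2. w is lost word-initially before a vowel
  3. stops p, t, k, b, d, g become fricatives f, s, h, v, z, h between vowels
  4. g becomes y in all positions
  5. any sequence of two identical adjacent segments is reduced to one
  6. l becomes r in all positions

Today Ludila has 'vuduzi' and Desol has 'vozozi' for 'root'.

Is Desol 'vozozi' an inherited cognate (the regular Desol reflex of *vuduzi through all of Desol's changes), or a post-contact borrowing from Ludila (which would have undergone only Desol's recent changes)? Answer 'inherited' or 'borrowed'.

If inherited, *vuduzi would pass through all of Desol's changes:
Desol: start from *vuduzi.
  rule 1 (vowel merger): vuduzi → vodozi
  rule 2: no change — vodozi
  rule 3 (intervocalic lenition): vodozi → vozozi
  rule 4: no change — vozozi
  rule 5: no change — vozozi
  rule 6: no change — vozozi
  ⇒ Desol vozozi
If borrowed from Ludila 'vuduzi' after the early changes, it would undergo only the recent ones:
  rule 4 (unconditioned shift): no change (vuduzi)
  rule 5 (degemination): no change (vuduzi)
  rule 6 (unconditioned shift): no change (vuduzi)
  ⇒ as a loan: vuduzi
Desol 'vozozi' matches the inherited outcome exactly, so it is an inherited cognate, not a loan.

inherited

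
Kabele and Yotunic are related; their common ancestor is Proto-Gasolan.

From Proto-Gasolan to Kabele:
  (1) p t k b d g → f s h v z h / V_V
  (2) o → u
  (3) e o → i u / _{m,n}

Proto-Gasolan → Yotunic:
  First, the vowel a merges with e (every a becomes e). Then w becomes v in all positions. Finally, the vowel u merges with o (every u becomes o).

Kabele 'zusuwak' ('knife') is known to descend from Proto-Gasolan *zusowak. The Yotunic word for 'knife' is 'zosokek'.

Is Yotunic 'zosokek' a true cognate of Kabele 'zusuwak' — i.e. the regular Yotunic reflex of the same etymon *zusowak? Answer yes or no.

no

Derive the expected Yotunic reflex of *zusowak:
Yotunic: start from *zusowak.
  rule 1 (vowel merger): zusowak → zusowek
  rule 2 (unconditioned shift): zusowek → zusovek
  rule 3 (vowel merger): zusovek → zosovek
  ⇒ Yotunic zosovek
The regular Yotunic reflex would be 'zosovek', but the attested form is 'zosokek'. The correspondence is irregular, so they are not cognates (the Yotunic form has a different source).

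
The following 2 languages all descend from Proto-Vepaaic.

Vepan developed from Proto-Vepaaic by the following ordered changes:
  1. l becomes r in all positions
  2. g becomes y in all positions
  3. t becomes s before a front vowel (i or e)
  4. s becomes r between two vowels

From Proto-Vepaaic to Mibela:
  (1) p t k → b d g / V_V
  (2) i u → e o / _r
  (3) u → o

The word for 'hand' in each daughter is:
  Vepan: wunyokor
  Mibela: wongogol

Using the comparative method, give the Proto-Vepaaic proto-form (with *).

*wungokol

Position 8: Vepan has r, Mibela has l. Mibela preserves l here (none of its changes turn any other segment into l), so the proto-segment is *l.
Position 4: Vepan has y, Mibela has g. Taking the neighbouring segments as reconstructed: Vepan y could go back to *g or *y; Mibela g can only go back to *g — the one source consistent with every daughter is *g.
This points to *wungokol. Verify forward in each daughter:
Vepan: *wungokol > wungokor > wunyokor  (by unconditioned shift, unconditioned shift)
Mibela: *wungokol > wungogol > wongogol  (by intervocalic voicing, vowel merger)
Only *wungokol yields all of Vepan wunyokor, Mibela wongogol.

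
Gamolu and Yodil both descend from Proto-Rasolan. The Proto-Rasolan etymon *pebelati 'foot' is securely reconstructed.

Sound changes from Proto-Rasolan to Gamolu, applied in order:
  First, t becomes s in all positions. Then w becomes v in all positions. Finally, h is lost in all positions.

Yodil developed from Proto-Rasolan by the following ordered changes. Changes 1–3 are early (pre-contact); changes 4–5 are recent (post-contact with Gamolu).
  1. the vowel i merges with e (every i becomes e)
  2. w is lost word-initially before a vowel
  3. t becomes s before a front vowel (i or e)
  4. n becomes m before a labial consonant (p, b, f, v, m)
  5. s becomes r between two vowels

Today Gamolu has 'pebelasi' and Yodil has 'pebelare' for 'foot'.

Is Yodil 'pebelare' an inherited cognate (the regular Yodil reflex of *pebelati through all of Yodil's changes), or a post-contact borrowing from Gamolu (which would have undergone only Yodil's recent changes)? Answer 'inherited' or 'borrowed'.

inherited

If inherited, *pebelati would pass through all of Yodil's changes:
Yodil: *pebelati > pebelate > pebelase > pebelare  (by vowel merger, palatalisation, rhotacism)
If borrowed from Gamolu 'pebelasi' after the early changes, it would undergo only the recent ones:
  rule 4 (nasal place assimilation): no change (pebelasi)
  rule 5 (rhotacism): pebelasi → pebelari
  ⇒ as a loan: pebelari
Yodil 'pebelare' matches the inherited outcome exactly, so it is an inherited cognate, not a loan.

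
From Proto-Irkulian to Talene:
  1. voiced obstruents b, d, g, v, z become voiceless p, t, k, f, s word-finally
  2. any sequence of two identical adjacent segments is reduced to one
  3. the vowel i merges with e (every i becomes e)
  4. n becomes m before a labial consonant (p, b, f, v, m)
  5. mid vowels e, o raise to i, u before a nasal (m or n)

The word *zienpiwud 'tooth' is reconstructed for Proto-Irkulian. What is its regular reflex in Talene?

Talene: *zienpiwud
  zienpiwud → zienpiwut   [final devoicing]
  zienpiwut (rule 2 does not apply)
  zienpiwut → zeenpewut   [vowel merger]
  zeenpewut → zeempewut   [nasal place assimilation]
  zeempewut → zeimpewut   [pre-nasal raising]
  giving Talene zeimpewut.

zeimpewut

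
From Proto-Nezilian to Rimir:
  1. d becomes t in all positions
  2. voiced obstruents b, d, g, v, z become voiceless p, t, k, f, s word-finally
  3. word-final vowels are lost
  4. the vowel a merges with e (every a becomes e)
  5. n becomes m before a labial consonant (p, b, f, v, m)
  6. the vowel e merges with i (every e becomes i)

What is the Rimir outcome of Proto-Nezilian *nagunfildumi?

Rimir: start from *nagunfildumi.
  rule 1 (unconditioned shift): nagunfildumi → nagunfiltumi
  rule 2: no change — nagunfiltumi
  rule 3 (apocope): nagunfiltumi → nagunfiltum
  rule 4 (vowel merger): nagunfiltum → negunfiltum
  rule 5 (nasal place assimilation): negunfiltum → negumfiltum
  rule 6 (vowel merger): negumfiltum → nigumfiltum
  ⇒ Rimir nigumfiltum

nigumfiltum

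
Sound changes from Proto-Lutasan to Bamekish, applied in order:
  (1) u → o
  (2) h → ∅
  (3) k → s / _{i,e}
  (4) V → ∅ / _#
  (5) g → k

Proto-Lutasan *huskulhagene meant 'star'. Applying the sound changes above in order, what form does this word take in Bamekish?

Bamekish: *huskulhagene > hoskolhagene > oskolagene > oskolagen > oskolaken  (by vowel merger, h-loss, apocope, unconditioned shift)

oskolaken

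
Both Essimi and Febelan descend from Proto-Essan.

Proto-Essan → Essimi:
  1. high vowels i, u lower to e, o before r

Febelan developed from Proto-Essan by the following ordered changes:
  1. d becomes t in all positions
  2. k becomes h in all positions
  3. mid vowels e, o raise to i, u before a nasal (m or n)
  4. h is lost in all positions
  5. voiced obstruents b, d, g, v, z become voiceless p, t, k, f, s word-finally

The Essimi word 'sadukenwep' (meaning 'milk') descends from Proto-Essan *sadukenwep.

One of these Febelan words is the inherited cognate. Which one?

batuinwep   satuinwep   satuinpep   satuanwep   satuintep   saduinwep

satuinwep

Febelan: *sadukenwep > satukenwep > satuhenwep > satuhinwep > satuinwep  (by unconditioned shift, unconditioned shift, pre-nasal raising, h-loss)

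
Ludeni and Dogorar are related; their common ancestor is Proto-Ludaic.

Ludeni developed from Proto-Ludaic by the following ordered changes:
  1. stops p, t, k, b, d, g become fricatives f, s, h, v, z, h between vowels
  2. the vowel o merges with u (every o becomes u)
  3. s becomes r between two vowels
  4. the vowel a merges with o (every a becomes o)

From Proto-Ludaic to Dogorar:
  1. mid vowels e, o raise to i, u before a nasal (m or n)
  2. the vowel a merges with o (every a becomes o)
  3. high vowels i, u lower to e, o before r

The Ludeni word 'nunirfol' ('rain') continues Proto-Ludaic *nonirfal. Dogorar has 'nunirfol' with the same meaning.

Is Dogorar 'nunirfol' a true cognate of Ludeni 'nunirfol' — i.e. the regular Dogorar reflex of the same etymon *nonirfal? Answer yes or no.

Derive the expected Dogorar reflex of *nonirfal:
Dogorar: *nonirfal > nunirfal > nunirfol > nunerfol  (by pre-nasal raising, vowel merger, pre-rhotic lowering)
The regular Dogorar reflex would be 'nunerfol', but the attested form is 'nunirfol'. The correspondence is irregular, so they are not cognates (the Dogorar form has a different source).

no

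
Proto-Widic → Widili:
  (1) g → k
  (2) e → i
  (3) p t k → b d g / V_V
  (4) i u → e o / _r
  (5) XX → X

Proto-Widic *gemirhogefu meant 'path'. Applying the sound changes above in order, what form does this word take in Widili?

kimerhogifu

Widili: *gemirhogefu > kemirhokefu > kimirhokifu > kimirhogifu > kimerhogifu  (by unconditioned shift, vowel merger, intervocalic voicing, pre-rhotic lowering)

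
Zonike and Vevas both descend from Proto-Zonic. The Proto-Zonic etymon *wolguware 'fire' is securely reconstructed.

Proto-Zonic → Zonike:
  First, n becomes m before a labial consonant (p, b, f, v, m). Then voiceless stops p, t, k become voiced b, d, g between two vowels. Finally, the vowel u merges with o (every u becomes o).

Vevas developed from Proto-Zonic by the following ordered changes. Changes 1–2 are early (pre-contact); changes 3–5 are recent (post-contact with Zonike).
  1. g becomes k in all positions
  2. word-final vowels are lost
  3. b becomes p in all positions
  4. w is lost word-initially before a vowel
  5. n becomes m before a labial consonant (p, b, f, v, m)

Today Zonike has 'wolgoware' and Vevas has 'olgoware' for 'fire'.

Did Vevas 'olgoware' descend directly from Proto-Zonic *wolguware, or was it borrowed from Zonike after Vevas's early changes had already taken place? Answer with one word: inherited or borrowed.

borrowed

If inherited, *wolguware would pass through all of Vevas's changes:
Vevas: *wolguware
  wolguware → wolkuware   [unconditioned shift]
  wolkuware → wolkuwar   [apocope]
  wolkuwar (rule 3 does not apply)
  wolkuwar → olkuwar   [glide loss]
  olkuwar (rule 5 does not apply)
  giving Vevas olkuwar.
If borrowed from Zonike 'wolgoware' after the early changes, it would undergo only the recent ones:
  rule 3 (unconditioned shift): no change (wolgoware)
  rule 4 (glide loss): wolgoware → olgoware
  rule 5 (nasal place assimilation): no change (olgoware)
  ⇒ as a loan: olgoware
Vevas 'olgoware' matches the loan outcome 'olgoware', not the inherited 'olkuwar' — it skipped the early Vevas changes, so it was borrowed from Zonike.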